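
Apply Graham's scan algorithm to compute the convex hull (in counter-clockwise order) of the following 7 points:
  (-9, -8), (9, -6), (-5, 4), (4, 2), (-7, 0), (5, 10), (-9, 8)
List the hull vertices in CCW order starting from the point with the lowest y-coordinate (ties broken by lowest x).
Hull (CCW) = [(-9, -8), (9, -6), (5, 10), (-9, 8)]

Graham scan procedure:
  1. Find the pivot p₀ = point with lowest y (tie → lowest x): (-9, -8).
  2. Sort the remaining points by polar angle around p₀.
  3. Walk through sorted points, maintaining a stack; pop the top while the last three entries make a non-left turn (cross product ≤ 0).
  4. Final stack is the convex hull in CCW order: (-9, -8), (9, -6), (5, 10), (-9, 8).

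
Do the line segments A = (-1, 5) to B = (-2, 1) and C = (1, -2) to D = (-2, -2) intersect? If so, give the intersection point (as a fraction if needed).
No (intersection of containing lines falls outside at least one segment)

Parametrize and solve: t = 7/4, s = 5/4. At least one of these is outside [0, 1], so the segments do not intersect.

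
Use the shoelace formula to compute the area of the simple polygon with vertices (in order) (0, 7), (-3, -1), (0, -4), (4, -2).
Area = 77/2

Shoelace formula: Area = (1/2) |Σ_i (x_i · y_{i+1} − x_{i+1} · y_i)| (indices mod n). Compute each cross term:
  (0)(-1) − (-3)(7) = 21
  (-3)(-4) − (0)(-1) = 12
  (0)(-2) − (4)(-4) = 16
  (4)(7) − (0)(-2) = 28
Sum = 77, so (signed) Area = 77/2 = 77/2, |Area| = 77/2.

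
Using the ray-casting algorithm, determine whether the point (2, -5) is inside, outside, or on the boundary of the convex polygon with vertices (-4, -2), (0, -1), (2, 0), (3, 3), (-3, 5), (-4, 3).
The point (2, -5) lies strictly outside the polygon

Cast a horizontal ray to the right from the query point and count how many polygon edges it crosses (each edge strictly once or zero times, handled with the usual half-open convention). 
Parity of crossings → even ⇒ outside.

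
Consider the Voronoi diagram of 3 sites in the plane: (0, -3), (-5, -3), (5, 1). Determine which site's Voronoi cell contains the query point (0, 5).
Nearest site = (5, 1)

The Voronoi cell of site s contains exactly those query points closer to s than to any other site. Compute squared distances from q = (0, 5) to each site:
  (5 − 0)² + (1 − 5)² = 41
  (0 − 0)² + (-3 − 5)² = 64
  (-5 − 0)² + (-3 − 5)² = 89
Minimum is attained by (5, 1), so q lies in its Voronoi cell.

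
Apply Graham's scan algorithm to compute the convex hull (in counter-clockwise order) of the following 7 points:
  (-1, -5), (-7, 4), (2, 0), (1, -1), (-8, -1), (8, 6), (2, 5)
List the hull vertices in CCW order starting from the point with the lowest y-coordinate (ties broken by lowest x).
Hull (CCW) = [(-1, -5), (8, 6), (-7, 4), (-8, -1)]

Graham scan procedure:
  1. Find the pivot p₀ = point with lowest y (tie → lowest x): (-1, -5).
  2. Sort the remaining points by polar angle around p₀.
  3. Walk through sorted points, maintaining a stack; pop the top while the last three entries make a non-left turn (cross product ≤ 0).
  4. Final stack is the convex hull in CCW order: (-1, -5), (8, 6), (-7, 4), (-8, -1).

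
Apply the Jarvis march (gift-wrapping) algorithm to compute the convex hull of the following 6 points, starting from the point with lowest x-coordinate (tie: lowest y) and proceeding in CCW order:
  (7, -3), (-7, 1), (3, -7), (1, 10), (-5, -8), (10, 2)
Hull (CCW) = [(-7, 1), (-5, -8), (3, -7), (7, -3), (10, 2), (1, 10)]

Jarvis march: at each step, from the current hull vertex p, select the next vertex q as the point such that every other point lies strictly to the left of (or on) the directed line p → q. (Equivalently: for every other point r, the cross product (q − p) × (r − p) ≥ 0.)
Starting point (lowest x, tie lowest y): (-7, 1). Wrap until returning to start. Resulting hull: (-7, 1), (-5, -8), (3, -7), (7, -3), (10, 2), (1, 10).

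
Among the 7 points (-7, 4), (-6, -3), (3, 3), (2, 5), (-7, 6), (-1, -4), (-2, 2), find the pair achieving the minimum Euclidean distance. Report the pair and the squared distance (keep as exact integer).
Pair = ((-7, 4), (-7, 6)); squared distance = 4

Compute all C(7, 2) = 21 pairwise squared distances (x_i − x_j)² + (y_i − y_j)². The minimum is 4, attained by the pair ((-7, 4), (-7, 6)).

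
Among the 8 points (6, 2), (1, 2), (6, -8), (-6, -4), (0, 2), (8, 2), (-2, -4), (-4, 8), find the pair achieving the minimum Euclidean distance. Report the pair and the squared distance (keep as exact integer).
Pair = ((1, 2), (0, 2)); squared distance = 1

Compute all C(8, 2) = 28 pairwise squared distances (x_i − x_j)² + (y_i − y_j)². The minimum is 1, attained by the pair ((1, 2), (0, 2)).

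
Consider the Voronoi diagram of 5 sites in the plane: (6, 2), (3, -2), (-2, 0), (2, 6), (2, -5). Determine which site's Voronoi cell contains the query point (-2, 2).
Nearest site = (-2, 0)

The Voronoi cell of site s contains exactly those query points closer to s than to any other site. Compute squared distances from q = (-2, 2) to each site:
  (-2 − -2)² + (0 − 2)² = 4
  (2 − -2)² + (6 − 2)² = 32
  (3 − -2)² + (-2 − 2)² = 41
  (6 − -2)² + (2 − 2)² = 64
  (2 − -2)² + (-5 − 2)² = 65
Minimum is attained by (-2, 0), so q lies in its Voronoi cell.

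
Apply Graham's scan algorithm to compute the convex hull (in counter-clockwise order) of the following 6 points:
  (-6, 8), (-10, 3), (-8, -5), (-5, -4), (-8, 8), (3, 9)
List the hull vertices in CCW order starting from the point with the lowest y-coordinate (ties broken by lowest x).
Hull (CCW) = [(-8, -5), (-5, -4), (3, 9), (-8, 8), (-10, 3)]

Graham scan procedure:
  1. Find the pivot p₀ = point with lowest y (tie → lowest x): (-8, -5).
  2. Sort the remaining points by polar angle around p₀.
  3. Walk through sorted points, maintaining a stack; pop the top while the last three entries make a non-left turn (cross product ≤ 0).
  4. Final stack is the convex hull in CCW order: (-8, -5), (-5, -4), (3, 9), (-8, 8), (-10, 3).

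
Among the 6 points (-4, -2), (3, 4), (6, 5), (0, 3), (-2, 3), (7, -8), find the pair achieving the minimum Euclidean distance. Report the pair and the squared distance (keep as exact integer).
Pair = ((0, 3), (-2, 3)); squared distance = 4

Compute all C(6, 2) = 15 pairwise squared distances (x_i − x_j)² + (y_i − y_j)². The minimum is 4, attained by the pair ((0, 3), (-2, 3)).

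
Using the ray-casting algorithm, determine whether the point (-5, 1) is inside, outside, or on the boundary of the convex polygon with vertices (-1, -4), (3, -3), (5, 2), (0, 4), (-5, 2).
The point (-5, 1) lies strictly outside the polygon

Cast a horizontal ray to the right from the query point and count how many polygon edges it crosses (each edge strictly once or zero times, handled with the usual half-open convention). 
Parity of crossings → even ⇒ outside.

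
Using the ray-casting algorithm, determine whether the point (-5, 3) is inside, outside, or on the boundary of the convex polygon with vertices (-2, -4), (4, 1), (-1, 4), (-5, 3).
The point (-5, 3) lies on the polygon boundary

Boundary check: the query satisfies the collinearity and bounding-box conditions for some polygon edge, so it lies exactly on the boundary.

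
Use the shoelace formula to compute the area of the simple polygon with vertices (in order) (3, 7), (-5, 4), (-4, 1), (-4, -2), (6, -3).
Area = 145/2

Shoelace formula: Area = (1/2) |Σ_i (x_i · y_{i+1} − x_{i+1} · y_i)| (indices mod n). Compute each cross term:
  (3)(4) − (-5)(7) = 47
  (-5)(1) − (-4)(4) = 11
  (-4)(-2) − (-4)(1) = 12
  (-4)(-3) − (6)(-2) = 24
  (6)(7) − (3)(-3) = 51
Sum = 145, so (signed) Area = 145/2 = 145/2, |Area| = 145/2.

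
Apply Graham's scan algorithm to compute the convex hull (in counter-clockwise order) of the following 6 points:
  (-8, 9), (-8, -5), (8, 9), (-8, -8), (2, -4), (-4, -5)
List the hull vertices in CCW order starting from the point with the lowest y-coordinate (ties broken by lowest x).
Hull (CCW) = [(-8, -8), (2, -4), (8, 9), (-8, 9)]

Graham scan procedure:
  1. Find the pivot p₀ = point with lowest y (tie → lowest x): (-8, -8).
  2. Sort the remaining points by polar angle around p₀.
  3. Walk through sorted points, maintaining a stack; pop the top while the last three entries make a non-left turn (cross product ≤ 0).
  4. Final stack is the convex hull in CCW order: (-8, -8), (2, -4), (8, 9), (-8, 9).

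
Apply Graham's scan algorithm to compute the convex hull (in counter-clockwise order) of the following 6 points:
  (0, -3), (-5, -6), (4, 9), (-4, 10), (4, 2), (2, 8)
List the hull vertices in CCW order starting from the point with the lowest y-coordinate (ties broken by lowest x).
Hull (CCW) = [(-5, -6), (0, -3), (4, 2), (4, 9), (-4, 10)]

Graham scan procedure:
  1. Find the pivot p₀ = point with lowest y (tie → lowest x): (-5, -6).
  2. Sort the remaining points by polar angle around p₀.
  3. Walk through sorted points, maintaining a stack; pop the top while the last three entries make a non-left turn (cross product ≤ 0).
  4. Final stack is the convex hull in CCW order: (-5, -6), (0, -3), (4, 2), (4, 9), (-4, 10).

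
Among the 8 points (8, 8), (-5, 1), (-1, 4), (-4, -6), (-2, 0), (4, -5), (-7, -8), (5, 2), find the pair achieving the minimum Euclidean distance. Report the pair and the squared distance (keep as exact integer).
Pair = ((-5, 1), (-2, 0)); squared distance = 10

Compute all C(8, 2) = 28 pairwise squared distances (x_i − x_j)² + (y_i − y_j)². The minimum is 10, attained by the pair ((-5, 1), (-2, 0)).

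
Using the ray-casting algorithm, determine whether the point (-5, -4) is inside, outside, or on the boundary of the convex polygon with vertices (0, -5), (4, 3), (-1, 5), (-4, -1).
The point (-5, -4) lies strictly outside the polygon

Cast a horizontal ray to the right from the query point and count how many polygon edges it crosses (each edge strictly once or zero times, handled with the usual half-open convention). 
Parity of crossings → even ⇒ outside.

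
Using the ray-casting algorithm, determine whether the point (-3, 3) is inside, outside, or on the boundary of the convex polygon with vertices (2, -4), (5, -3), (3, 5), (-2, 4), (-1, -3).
The point (-3, 3) lies strictly outside the polygon

Cast a horizontal ray to the right from the query point and count how many polygon edges it crosses (each edge strictly once or zero times, handled with the usual half-open convention). 
Parity of crossings → even ⇒ outside.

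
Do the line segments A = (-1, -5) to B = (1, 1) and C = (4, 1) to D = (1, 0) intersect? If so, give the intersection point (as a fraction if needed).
No (intersection of containing lines falls outside at least one segment)

Parametrize and solve: t = 13/16, s = 9/8. At least one of these is outside [0, 1], so the segments do not intersect.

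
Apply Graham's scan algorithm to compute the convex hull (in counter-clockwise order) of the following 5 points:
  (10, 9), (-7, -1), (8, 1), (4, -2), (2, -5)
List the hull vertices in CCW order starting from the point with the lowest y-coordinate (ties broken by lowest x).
Hull (CCW) = [(2, -5), (8, 1), (10, 9), (-7, -1)]

Graham scan procedure:
  1. Find the pivot p₀ = point with lowest y (tie → lowest x): (2, -5).
  2. Sort the remaining points by polar angle around p₀.
  3. Walk through sorted points, maintaining a stack; pop the top while the last three entries make a non-left turn (cross product ≤ 0).
  4. Final stack is the convex hull in CCW order: (2, -5), (8, 1), (10, 9), (-7, -1).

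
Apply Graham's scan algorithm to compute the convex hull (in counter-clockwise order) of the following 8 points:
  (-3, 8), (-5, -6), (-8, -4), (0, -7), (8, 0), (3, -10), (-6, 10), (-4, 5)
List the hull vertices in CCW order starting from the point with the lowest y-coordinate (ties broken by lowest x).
Hull (CCW) = [(3, -10), (8, 0), (-3, 8), (-6, 10), (-8, -4), (-5, -6)]

Graham scan procedure:
  1. Find the pivot p₀ = point with lowest y (tie → lowest x): (3, -10).
  2. Sort the remaining points by polar angle around p₀.
  3. Walk through sorted points, maintaining a stack; pop the top while the last three entries make a non-left turn (cross product ≤ 0).
  4. Final stack is the convex hull in CCW order: (3, -10), (8, 0), (-3, 8), (-6, 10), (-8, -4), (-5, -6).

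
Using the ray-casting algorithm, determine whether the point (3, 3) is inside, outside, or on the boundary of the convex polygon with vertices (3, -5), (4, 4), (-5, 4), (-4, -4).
The point (3, 3) lies strictly inside the polygon

Cast a horizontal ray to the right from the query point and count how many polygon edges it crosses (each edge strictly once or zero times, handled with the usual half-open convention). 
Parity of crossings → odd ⇒ inside.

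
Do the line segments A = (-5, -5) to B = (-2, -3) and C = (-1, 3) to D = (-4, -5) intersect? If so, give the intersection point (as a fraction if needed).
Yes; intersection at (-11/3, -37/9) (t = 4/9 on AB, s = 8/9 on CD)

Parametrize AB as A + t(B − A) = (-5 + 3 t, -5 + 2 t) and CD as C + s(D − C) = (-1 + -3 s, 3 + -8 s). Solve the linear system for (t, s). Determinant = 18 ≠ 0, so a unique intersection of the containing lines exists. Solution: t = 4/9, s = 8/9 — both in [0, 1], so the segments cross. Intersection point: (-11/3, -37/9).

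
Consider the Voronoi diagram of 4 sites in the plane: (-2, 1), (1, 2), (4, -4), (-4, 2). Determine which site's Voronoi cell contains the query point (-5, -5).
Nearest site = (-2, 1)

The Voronoi cell of site s contains exactly those query points closer to s than to any other site. Compute squared distances from q = (-5, -5) to each site:
  (-2 − -5)² + (1 − -5)² = 45
  (-4 − -5)² + (2 − -5)² = 50
  (4 − -5)² + (-4 − -5)² = 82
  (1 − -5)² + (2 − -5)² = 85
Minimum is attained by (-2, 1), so q lies in its Voronoi cell.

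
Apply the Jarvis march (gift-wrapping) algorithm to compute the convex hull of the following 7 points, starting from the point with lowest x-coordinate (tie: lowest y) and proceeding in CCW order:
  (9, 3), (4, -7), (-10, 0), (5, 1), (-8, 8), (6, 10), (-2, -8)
Hull (CCW) = [(-10, 0), (-2, -8), (4, -7), (9, 3), (6, 10), (-8, 8)]

Jarvis march: at each step, from the current hull vertex p, select the next vertex q as the point such that every other point lies strictly to the left of (or on) the directed line p → q. (Equivalently: for every other point r, the cross product (q − p) × (r − p) ≥ 0.)
Starting point (lowest x, tie lowest y): (-10, 0). Wrap until returning to start. Resulting hull: (-10, 0), (-2, -8), (4, -7), (9, 3), (6, 10), (-8, 8).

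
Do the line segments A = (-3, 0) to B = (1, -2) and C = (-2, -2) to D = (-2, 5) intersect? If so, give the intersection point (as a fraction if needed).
Yes; intersection at (-2, -1/2) (t = 1/4 on AB, s = 3/14 on CD)

Parametrize AB as A + t(B − A) = (-3 + 4 t, 0 + -2 t) and CD as C + s(D − C) = (-2 + 0 s, -2 + 7 s). Solve the linear system for (t, s). Determinant = -28 ≠ 0, so a unique intersection of the containing lines exists. Solution: t = 1/4, s = 3/14 — both in [0, 1], so the segments cross. Intersection point: (-2, -1/2).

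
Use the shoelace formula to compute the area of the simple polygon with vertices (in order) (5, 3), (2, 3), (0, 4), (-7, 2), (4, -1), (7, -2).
Area = 37

Shoelace formula: Area = (1/2) |Σ_i (x_i · y_{i+1} − x_{i+1} · y_i)| (indices mod n). Compute each cross term:
  (5)(3) − (2)(3) = 9
  (2)(4) − (0)(3) = 8
  (0)(2) − (-7)(4) = 28
  (-7)(-1) − (4)(2) = -1
  (4)(-2) − (7)(-1) = -1
  (7)(3) − (5)(-2) = 31
Sum = 74, so (signed) Area = 74/2 = 37, |Area| = 37.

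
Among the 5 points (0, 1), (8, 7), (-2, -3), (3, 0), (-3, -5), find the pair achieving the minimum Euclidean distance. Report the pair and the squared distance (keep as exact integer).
Pair = ((-2, -3), (-3, -5)); squared distance = 5

Compute all C(5, 2) = 10 pairwise squared distances (x_i − x_j)² + (y_i − y_j)². The minimum is 5, attained by the pair ((-2, -3), (-3, -5)).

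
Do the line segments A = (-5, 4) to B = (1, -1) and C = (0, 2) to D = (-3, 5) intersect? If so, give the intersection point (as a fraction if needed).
No (intersection of containing lines falls outside at least one segment)

Parametrize and solve: t = 3, s = -13/3. At least one of these is outside [0, 1], so the segments do not intersect.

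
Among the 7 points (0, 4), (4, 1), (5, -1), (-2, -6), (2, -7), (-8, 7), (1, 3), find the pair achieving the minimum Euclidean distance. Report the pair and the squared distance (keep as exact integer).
Pair = ((0, 4), (1, 3)); squared distance = 2

Compute all C(7, 2) = 21 pairwise squared distances (x_i − x_j)² + (y_i − y_j)². The minimum is 2, attained by the pair ((0, 4), (1, 3)).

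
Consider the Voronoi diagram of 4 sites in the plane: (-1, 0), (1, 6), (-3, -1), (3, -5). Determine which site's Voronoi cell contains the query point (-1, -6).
Nearest site = (3, -5)

The Voronoi cell of site s contains exactly those query points closer to s than to any other site. Compute squared distances from q = (-1, -6) to each site:
  (3 − -1)² + (-5 − -6)² = 17
  (-3 − -1)² + (-1 − -6)² = 29
  (-1 − -1)² + (0 − -6)² = 36
  (1 − -1)² + (6 − -6)² = 148
Minimum is attained by (3, -5), so q lies in its Voronoi cell.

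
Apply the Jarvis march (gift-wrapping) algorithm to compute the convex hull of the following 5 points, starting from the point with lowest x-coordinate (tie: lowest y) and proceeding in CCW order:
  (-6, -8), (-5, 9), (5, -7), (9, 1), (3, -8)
Hull (CCW) = [(-6, -8), (3, -8), (5, -7), (9, 1), (-5, 9)]

Jarvis march: at each step, from the current hull vertex p, select the next vertex q as the point such that every other point lies strictly to the left of (or on) the directed line p → q. (Equivalently: for every other point r, the cross product (q − p) × (r − p) ≥ 0.)
Starting point (lowest x, tie lowest y): (-6, -8). Wrap until returning to start. Resulting hull: (-6, -8), (3, -8), (5, -7), (9, 1), (-5, 9).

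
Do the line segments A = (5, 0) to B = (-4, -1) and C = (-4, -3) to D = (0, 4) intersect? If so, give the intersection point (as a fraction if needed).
Yes; intersection at (-164/59, -51/59) (t = 51/59 on AB, s = 18/59 on CD)

Parametrize AB as A + t(B − A) = (5 + -9 t, 0 + -1 t) and CD as C + s(D − C) = (-4 + 4 s, -3 + 7 s). Solve the linear system for (t, s). Determinant = 59 ≠ 0, so a unique intersection of the containing lines exists. Solution: t = 51/59, s = 18/59 — both in [0, 1], so the segments cross. Intersection point: (-164/59, -51/59).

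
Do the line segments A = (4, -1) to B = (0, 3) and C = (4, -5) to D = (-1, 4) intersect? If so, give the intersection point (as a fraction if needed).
No (intersection of containing lines falls outside at least one segment)

Parametrize and solve: t = 5/4, s = 1. At least one of these is outside [0, 1], so the segments do not intersect.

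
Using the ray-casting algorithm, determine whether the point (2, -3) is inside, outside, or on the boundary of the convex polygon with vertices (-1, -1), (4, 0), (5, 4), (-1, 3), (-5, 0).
The point (2, -3) lies strictly outside the polygon

Cast a horizontal ray to the right from the query point and count how many polygon edges it crosses (each edge strictly once or zero times, handled with the usual half-open convention). 
Parity of crossings → even ⇒ outside.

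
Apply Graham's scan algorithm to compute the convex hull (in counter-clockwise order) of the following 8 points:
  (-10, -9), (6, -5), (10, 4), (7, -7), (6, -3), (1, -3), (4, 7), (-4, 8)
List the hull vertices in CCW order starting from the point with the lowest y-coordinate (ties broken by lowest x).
Hull (CCW) = [(-10, -9), (7, -7), (10, 4), (4, 7), (-4, 8)]

Graham scan procedure:
  1. Find the pivot p₀ = point with lowest y (tie → lowest x): (-10, -9).
  2. Sort the remaining points by polar angle around p₀.
  3. Walk through sorted points, maintaining a stack; pop the top while the last three entries make a non-left turn (cross product ≤ 0).
  4. Final stack is the convex hull in CCW order: (-10, -9), (7, -7), (10, 4), (4, 7), (-4, 8).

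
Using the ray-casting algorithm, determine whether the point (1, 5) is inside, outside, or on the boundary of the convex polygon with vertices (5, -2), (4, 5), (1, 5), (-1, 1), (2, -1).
The point (1, 5) lies on the polygon boundary

Boundary check: the query satisfies the collinearity and bounding-box conditions for some polygon edge, so it lies exactly on the boundary.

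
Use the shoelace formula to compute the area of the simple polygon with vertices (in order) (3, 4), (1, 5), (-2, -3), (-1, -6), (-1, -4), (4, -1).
Area = 61/2

Shoelace formula: Area = (1/2) |Σ_i (x_i · y_{i+1} − x_{i+1} · y_i)| (indices mod n). Compute each cross term:
  (3)(5) − (1)(4) = 11
  (1)(-3) − (-2)(5) = 7
  (-2)(-6) − (-1)(-3) = 9
  (-1)(-4) − (-1)(-6) = -2
  (-1)(-1) − (4)(-4) = 17
  (4)(4) − (3)(-1) = 19
Sum = 61, so (signed) Area = 61/2 = 61/2, |Area| = 61/2.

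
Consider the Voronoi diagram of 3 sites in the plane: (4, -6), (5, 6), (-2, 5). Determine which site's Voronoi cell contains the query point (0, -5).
Nearest site = (4, -6)

The Voronoi cell of site s contains exactly those query points closer to s than to any other site. Compute squared distances from q = (0, -5) to each site:
  (4 − 0)² + (-6 − -5)² = 17
  (-2 − 0)² + (5 − -5)² = 104
  (5 − 0)² + (6 − -5)² = 146
Minimum is attained by (4, -6), so q lies in its Voronoi cell.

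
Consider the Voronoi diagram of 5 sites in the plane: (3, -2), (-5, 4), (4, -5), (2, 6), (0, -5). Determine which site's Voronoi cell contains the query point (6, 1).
Nearest site = (3, -2)

The Voronoi cell of site s contains exactly those query points closer to s than to any other site. Compute squared distances from q = (6, 1) to each site:
  (3 − 6)² + (-2 − 1)² = 18
  (4 − 6)² + (-5 − 1)² = 40
  (2 − 6)² + (6 − 1)² = 41
  (0 − 6)² + (-5 − 1)² = 72
  (-5 − 6)² + (4 − 1)² = 130
Minimum is attained by (3, -2), so q lies in its Voronoi cell.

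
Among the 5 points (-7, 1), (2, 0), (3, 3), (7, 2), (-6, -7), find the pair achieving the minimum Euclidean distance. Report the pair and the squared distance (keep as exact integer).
Pair = ((2, 0), (3, 3)); squared distance = 10

Compute all C(5, 2) = 10 pairwise squared distances (x_i − x_j)² + (y_i − y_j)². The minimum is 10, attained by the pair ((2, 0), (3, 3)).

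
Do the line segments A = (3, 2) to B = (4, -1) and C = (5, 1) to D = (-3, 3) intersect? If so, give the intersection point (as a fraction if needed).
Yes; intersection at (35/11, 16/11) (t = 2/11 on AB, s = 5/22 on CD)

Parametrize AB as A + t(B − A) = (3 + 1 t, 2 + -3 t) and CD as C + s(D − C) = (5 + -8 s, 1 + 2 s). Solve the linear system for (t, s). Determinant = 22 ≠ 0, so a unique intersection of the containing lines exists. Solution: t = 2/11, s = 5/22 — both in [0, 1], so the segments cross. Intersection point: (35/11, 16/11).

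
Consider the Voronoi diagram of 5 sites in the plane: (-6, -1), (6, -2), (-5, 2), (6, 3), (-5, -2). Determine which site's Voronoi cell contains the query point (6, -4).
Nearest site = (6, -2)

The Voronoi cell of site s contains exactly those query points closer to s than to any other site. Compute squared distances from q = (6, -4) to each site:
  (6 − 6)² + (-2 − -4)² = 4
  (6 − 6)² + (3 − -4)² = 49
  (-5 − 6)² + (-2 − -4)² = 125
  (-6 − 6)² + (-1 − -4)² = 153
  (-5 − 6)² + (2 − -4)² = 157
Minimum is attained by (6, -2), so q lies in its Voronoi cell.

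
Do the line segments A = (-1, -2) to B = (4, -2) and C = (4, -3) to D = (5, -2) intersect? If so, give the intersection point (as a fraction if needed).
No (intersection of containing lines falls outside at least one segment)

Parametrize and solve: t = 6/5, s = 1. At least one of these is outside [0, 1], so the segments do not intersect.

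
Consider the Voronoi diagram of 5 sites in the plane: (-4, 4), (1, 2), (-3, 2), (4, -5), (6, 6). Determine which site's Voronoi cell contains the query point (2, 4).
Nearest site = (1, 2)

The Voronoi cell of site s contains exactly those query points closer to s than to any other site. Compute squared distances from q = (2, 4) to each site:
  (1 − 2)² + (2 − 4)² = 5
  (6 − 2)² + (6 − 4)² = 20
  (-3 − 2)² + (2 − 4)² = 29
  (-4 − 2)² + (4 − 4)² = 36
  (4 − 2)² + (-5 − 4)² = 85
Minimum is attained by (1, 2), so q lies in its Voronoi cell.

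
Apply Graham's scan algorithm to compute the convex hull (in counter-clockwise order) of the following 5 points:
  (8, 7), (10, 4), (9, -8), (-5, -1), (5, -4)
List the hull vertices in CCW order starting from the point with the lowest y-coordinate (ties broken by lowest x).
Hull (CCW) = [(9, -8), (10, 4), (8, 7), (-5, -1)]

Graham scan procedure:
  1. Find the pivot p₀ = point with lowest y (tie → lowest x): (9, -8).
  2. Sort the remaining points by polar angle around p₀.
  3. Walk through sorted points, maintaining a stack; pop the top while the last three entries make a non-left turn (cross product ≤ 0).
  4. Final stack is the convex hull in CCW order: (9, -8), (10, 4), (8, 7), (-5, -1).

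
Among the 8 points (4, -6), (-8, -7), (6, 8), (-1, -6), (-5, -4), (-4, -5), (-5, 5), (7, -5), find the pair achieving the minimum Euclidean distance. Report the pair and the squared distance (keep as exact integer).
Pair = ((-5, -4), (-4, -5)); squared distance = 2

Compute all C(8, 2) = 28 pairwise squared distances (x_i − x_j)² + (y_i − y_j)². The minimum is 2, attained by the pair ((-5, -4), (-4, -5)).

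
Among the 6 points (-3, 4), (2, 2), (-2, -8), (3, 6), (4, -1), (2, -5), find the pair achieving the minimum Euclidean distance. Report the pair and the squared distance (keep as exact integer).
Pair = ((2, 2), (4, -1)); squared distance = 13

Compute all C(6, 2) = 15 pairwise squared distances (x_i − x_j)² + (y_i − y_j)². The minimum is 13, attained by the pair ((2, 2), (4, -1)).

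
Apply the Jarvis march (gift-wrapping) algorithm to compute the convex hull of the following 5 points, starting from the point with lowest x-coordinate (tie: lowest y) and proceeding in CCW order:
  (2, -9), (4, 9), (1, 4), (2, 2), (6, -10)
Hull (CCW) = [(1, 4), (2, -9), (6, -10), (4, 9)]

Jarvis march: at each step, from the current hull vertex p, select the next vertex q as the point such that every other point lies strictly to the left of (or on) the directed line p → q. (Equivalently: for every other point r, the cross product (q − p) × (r − p) ≥ 0.)
Starting point (lowest x, tie lowest y): (1, 4). Wrap until returning to start. Resulting hull: (1, 4), (2, -9), (6, -10), (4, 9).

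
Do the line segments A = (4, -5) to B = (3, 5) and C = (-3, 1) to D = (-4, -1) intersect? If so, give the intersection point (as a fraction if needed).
No (intersection of containing lines falls outside at least one segment)

Parametrize and solve: t = 5/3, s = -16/3. At least one of these is outside [0, 1], so the segments do not intersect.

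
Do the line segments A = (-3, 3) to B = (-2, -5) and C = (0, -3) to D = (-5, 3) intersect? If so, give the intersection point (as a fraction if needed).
Yes; intersection at (-45/17, 3/17) (t = 6/17 on AB, s = 9/17 on CD)

Parametrize AB as A + t(B − A) = (-3 + 1 t, 3 + -8 t) and CD as C + s(D − C) = (0 + -5 s, -3 + 6 s). Solve the linear system for (t, s). Determinant = 34 ≠ 0, so a unique intersection of the containing lines exists. Solution: t = 6/17, s = 9/17 — both in [0, 1], so the segments cross. Intersection point: (-45/17, 3/17).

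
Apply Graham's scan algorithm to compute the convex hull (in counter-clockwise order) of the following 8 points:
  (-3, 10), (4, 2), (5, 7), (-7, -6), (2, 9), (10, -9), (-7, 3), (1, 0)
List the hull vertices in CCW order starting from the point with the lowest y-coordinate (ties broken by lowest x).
Hull (CCW) = [(10, -9), (5, 7), (2, 9), (-3, 10), (-7, 3), (-7, -6)]

Graham scan procedure:
  1. Find the pivot p₀ = point with lowest y (tie → lowest x): (10, -9).
  2. Sort the remaining points by polar angle around p₀.
  3. Walk through sorted points, maintaining a stack; pop the top while the last three entries make a non-left turn (cross product ≤ 0).
  4. Final stack is the convex hull in CCW order: (10, -9), (5, 7), (2, 9), (-3, 10), (-7, 3), (-7, -6).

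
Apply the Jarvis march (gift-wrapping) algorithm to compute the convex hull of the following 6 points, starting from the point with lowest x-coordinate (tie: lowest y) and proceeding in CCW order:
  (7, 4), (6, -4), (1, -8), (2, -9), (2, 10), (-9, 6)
Hull (CCW) = [(-9, 6), (1, -8), (2, -9), (6, -4), (7, 4), (2, 10)]

Jarvis march: at each step, from the current hull vertex p, select the next vertex q as the point such that every other point lies strictly to the left of (or on) the directed line p → q. (Equivalently: for every other point r, the cross product (q − p) × (r − p) ≥ 0.)
Starting point (lowest x, tie lowest y): (-9, 6). Wrap until returning to start. Resulting hull: (-9, 6), (1, -8), (2, -9), (6, -4), (7, 4), (2, 10).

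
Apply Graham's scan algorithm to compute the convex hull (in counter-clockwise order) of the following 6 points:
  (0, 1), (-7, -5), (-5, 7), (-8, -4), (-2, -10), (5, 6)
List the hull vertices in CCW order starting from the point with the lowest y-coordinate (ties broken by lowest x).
Hull (CCW) = [(-2, -10), (5, 6), (-5, 7), (-8, -4)]

Graham scan procedure:
  1. Find the pivot p₀ = point with lowest y (tie → lowest x): (-2, -10).
  2. Sort the remaining points by polar angle around p₀.
  3. Walk through sorted points, maintaining a stack; pop the top while the last three entries make a non-left turn (cross product ≤ 0).
  4. Final stack is the convex hull in CCW order: (-2, -10), (5, 6), (-5, 7), (-8, -4).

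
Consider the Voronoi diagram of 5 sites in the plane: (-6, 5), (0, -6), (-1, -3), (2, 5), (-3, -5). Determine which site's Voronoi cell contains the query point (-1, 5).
Nearest site = (2, 5)

The Voronoi cell of site s contains exactly those query points closer to s than to any other site. Compute squared distances from q = (-1, 5) to each site:
  (2 − -1)² + (5 − 5)² = 9
  (-6 − -1)² + (5 − 5)² = 25
  (-1 − -1)² + (-3 − 5)² = 64
  (-3 − -1)² + (-5 − 5)² = 104
  (0 − -1)² + (-6 − 5)² = 122
Minimum is attained by (2, 5), so q lies in its Voronoi cell.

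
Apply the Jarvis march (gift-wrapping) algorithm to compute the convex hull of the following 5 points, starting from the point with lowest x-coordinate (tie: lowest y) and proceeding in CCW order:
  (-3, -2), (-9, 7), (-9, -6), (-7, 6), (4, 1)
Hull (CCW) = [(-9, -6), (4, 1), (-9, 7)]

Jarvis march: at each step, from the current hull vertex p, select the next vertex q as the point such that every other point lies strictly to the left of (or on) the directed line p → q. (Equivalently: for every other point r, the cross product (q − p) × (r − p) ≥ 0.)
Starting point (lowest x, tie lowest y): (-9, -6). Wrap until returning to start. Resulting hull: (-9, -6), (4, 1), (-9, 7).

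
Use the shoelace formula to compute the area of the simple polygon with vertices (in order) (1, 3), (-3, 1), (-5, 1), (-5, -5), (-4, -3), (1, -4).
Area = 63/2

Shoelace formula: Area = (1/2) |Σ_i (x_i · y_{i+1} − x_{i+1} · y_i)| (indices mod n). Compute each cross term:
  (1)(1) − (-3)(3) = 10
  (-3)(1) − (-5)(1) = 2
  (-5)(-5) − (-5)(1) = 30
  (-5)(-3) − (-4)(-5) = -5
  (-4)(-4) − (1)(-3) = 19
  (1)(3) − (1)(-4) = 7
Sum = 63, so (signed) Area = 63/2 = 63/2, |Area| = 63/2.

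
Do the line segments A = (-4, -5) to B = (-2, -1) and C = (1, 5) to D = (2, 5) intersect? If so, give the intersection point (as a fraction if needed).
No (intersection of containing lines falls outside at least one segment)

Parametrize and solve: t = 5/2, s = 0. At least one of these is outside [0, 1], so the segments do not intersect.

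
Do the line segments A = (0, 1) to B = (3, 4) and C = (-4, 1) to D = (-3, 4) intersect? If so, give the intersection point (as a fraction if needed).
No (intersection of containing lines falls outside at least one segment)

Parametrize and solve: t = -2, s = -2. At least one of these is outside [0, 1], so the segments do not intersect.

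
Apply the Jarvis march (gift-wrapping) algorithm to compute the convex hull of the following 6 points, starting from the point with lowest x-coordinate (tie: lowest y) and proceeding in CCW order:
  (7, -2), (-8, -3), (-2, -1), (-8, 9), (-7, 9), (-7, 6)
Hull (CCW) = [(-8, -3), (7, -2), (-7, 9), (-8, 9)]

Jarvis march: at each step, from the current hull vertex p, select the next vertex q as the point such that every other point lies strictly to the left of (or on) the directed line p → q. (Equivalently: for every other point r, the cross product (q − p) × (r − p) ≥ 0.)
Starting point (lowest x, tie lowest y): (-8, -3). Wrap until returning to start. Resulting hull: (-8, -3), (7, -2), (-7, 9), (-8, 9).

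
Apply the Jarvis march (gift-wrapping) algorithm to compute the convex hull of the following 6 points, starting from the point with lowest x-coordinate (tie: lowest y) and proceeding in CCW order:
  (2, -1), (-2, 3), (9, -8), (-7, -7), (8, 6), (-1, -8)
Hull (CCW) = [(-7, -7), (-1, -8), (9, -8), (8, 6), (-2, 3)]

Jarvis march: at each step, from the current hull vertex p, select the next vertex q as the point such that every other point lies strictly to the left of (or on) the directed line p → q. (Equivalently: for every other point r, the cross product (q − p) × (r − p) ≥ 0.)
Starting point (lowest x, tie lowest y): (-7, -7). Wrap until returning to start. Resulting hull: (-7, -7), (-1, -8), (9, -8), (8, 6), (-2, 3).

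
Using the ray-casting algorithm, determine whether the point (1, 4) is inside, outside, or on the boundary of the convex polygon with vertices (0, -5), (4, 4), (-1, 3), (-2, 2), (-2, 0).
The point (1, 4) lies strictly outside the polygon

Cast a horizontal ray to the right from the query point and count how many polygon edges it crosses (each edge strictly once or zero times, handled with the usual half-open convention). 
Parity of crossings → even ⇒ outside.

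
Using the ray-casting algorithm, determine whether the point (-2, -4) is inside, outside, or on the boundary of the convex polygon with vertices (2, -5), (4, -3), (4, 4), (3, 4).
The point (-2, -4) lies strictly outside the polygon

Cast a horizontal ray to the right from the query point and count how many polygon edges it crosses (each edge strictly once or zero times, handled with the usual half-open convention). 
Parity of crossings → even ⇒ outside.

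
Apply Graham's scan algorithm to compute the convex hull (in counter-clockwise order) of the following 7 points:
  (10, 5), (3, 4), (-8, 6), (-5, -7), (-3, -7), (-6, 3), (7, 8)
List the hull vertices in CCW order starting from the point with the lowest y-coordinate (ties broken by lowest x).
Hull (CCW) = [(-5, -7), (-3, -7), (10, 5), (7, 8), (-8, 6)]

Graham scan procedure:
  1. Find the pivot p₀ = point with lowest y (tie → lowest x): (-5, -7).
  2. Sort the remaining points by polar angle around p₀.
  3. Walk through sorted points, maintaining a stack; pop the top while the last three entries make a non-left turn (cross product ≤ 0).
  4. Final stack is the convex hull in CCW order: (-5, -7), (-3, -7), (10, 5), (7, 8), (-8, 6).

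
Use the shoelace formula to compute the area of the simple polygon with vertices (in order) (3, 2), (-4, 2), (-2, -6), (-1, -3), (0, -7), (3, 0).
Area = 38

Shoelace formula: Area = (1/2) |Σ_i (x_i · y_{i+1} − x_{i+1} · y_i)| (indices mod n). Compute each cross term:
  (3)(2) − (-4)(2) = 14
  (-4)(-6) − (-2)(2) = 28
  (-2)(-3) − (-1)(-6) = 0
  (-1)(-7) − (0)(-3) = 7
  (0)(0) − (3)(-7) = 21
  (3)(2) − (3)(0) = 6
Sum = 76, so (signed) Area = 76/2 = 38, |Area| = 38.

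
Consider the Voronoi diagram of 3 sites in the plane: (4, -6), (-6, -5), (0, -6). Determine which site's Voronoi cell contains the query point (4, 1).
Nearest site = (4, -6)

The Voronoi cell of site s contains exactly those query points closer to s than to any other site. Compute squared distances from q = (4, 1) to each site:
  (4 − 4)² + (-6 − 1)² = 49
  (0 − 4)² + (-6 − 1)² = 65
  (-6 − 4)² + (-5 − 1)² = 136
Minimum is attained by (4, -6), so q lies in its Voronoi cell.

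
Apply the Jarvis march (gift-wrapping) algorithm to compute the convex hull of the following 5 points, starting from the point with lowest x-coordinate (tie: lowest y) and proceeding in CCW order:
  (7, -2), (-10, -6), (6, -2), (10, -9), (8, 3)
Hull (CCW) = [(-10, -6), (10, -9), (8, 3)]

Jarvis march: at each step, from the current hull vertex p, select the next vertex q as the point such that every other point lies strictly to the left of (or on) the directed line p → q. (Equivalently: for every other point r, the cross product (q − p) × (r − p) ≥ 0.)
Starting point (lowest x, tie lowest y): (-10, -6). Wrap until returning to start. Resulting hull: (-10, -6), (10, -9), (8, 3).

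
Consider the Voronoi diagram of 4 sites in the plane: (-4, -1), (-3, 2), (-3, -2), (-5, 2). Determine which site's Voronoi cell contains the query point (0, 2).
Nearest site = (-3, 2)

The Voronoi cell of site s contains exactly those query points closer to s than to any other site. Compute squared distances from q = (0, 2) to each site:
  (-3 − 0)² + (2 − 2)² = 9
  (-5 − 0)² + (2 − 2)² = 25
  (-4 − 0)² + (-1 − 2)² = 25
  (-3 − 0)² + (-2 − 2)² = 25
Minimum is attained by (-3, 2), so q lies in its Voronoi cell.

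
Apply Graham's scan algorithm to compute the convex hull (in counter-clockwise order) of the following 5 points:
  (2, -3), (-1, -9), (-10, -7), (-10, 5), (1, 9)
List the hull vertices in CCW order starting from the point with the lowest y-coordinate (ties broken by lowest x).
Hull (CCW) = [(-1, -9), (2, -3), (1, 9), (-10, 5), (-10, -7)]

Graham scan procedure:
  1. Find the pivot p₀ = point with lowest y (tie → lowest x): (-1, -9).
  2. Sort the remaining points by polar angle around p₀.
  3. Walk through sorted points, maintaining a stack; pop the top while the last three entries make a non-left turn (cross product ≤ 0).
  4. Final stack is the convex hull in CCW order: (-1, -9), (2, -3), (1, 9), (-10, 5), (-10, -7).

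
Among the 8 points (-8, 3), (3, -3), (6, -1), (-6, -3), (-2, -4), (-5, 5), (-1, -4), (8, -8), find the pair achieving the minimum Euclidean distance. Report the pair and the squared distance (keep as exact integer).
Pair = ((-2, -4), (-1, -4)); squared distance = 1

Compute all C(8, 2) = 28 pairwise squared distances (x_i − x_j)² + (y_i − y_j)². The minimum is 1, attained by the pair ((-2, -4), (-1, -4)).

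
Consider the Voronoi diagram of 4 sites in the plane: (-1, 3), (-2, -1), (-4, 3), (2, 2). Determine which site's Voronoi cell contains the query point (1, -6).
Nearest site = (-2, -1)

The Voronoi cell of site s contains exactly those query points closer to s than to any other site. Compute squared distances from q = (1, -6) to each site:
  (-2 − 1)² + (-1 − -6)² = 34
  (2 − 1)² + (2 − -6)² = 65
  (-1 − 1)² + (3 − -6)² = 85
  (-4 − 1)² + (3 − -6)² = 106
Minimum is attained by (-2, -1), so q lies in its Voronoi cell.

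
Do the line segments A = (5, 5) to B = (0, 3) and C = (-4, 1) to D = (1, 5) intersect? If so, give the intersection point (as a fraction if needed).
No (intersection of containing lines falls outside at least one segment)

Parametrize and solve: t = 8/5, s = 1/5. At least one of these is outside [0, 1], so the segments do not intersect.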